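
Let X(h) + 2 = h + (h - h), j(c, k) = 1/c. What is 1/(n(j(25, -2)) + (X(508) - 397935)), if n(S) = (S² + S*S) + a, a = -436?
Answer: -625/248665623 ≈ -2.5134e-6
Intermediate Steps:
X(h) = -2 + h (X(h) = -2 + (h + (h - h)) = -2 + (h + 0) = -2 + h)
n(S) = -436 + 2*S² (n(S) = (S² + S*S) - 436 = (S² + S²) - 436 = 2*S² - 436 = -436 + 2*S²)
1/(n(j(25, -2)) + (X(508) - 397935)) = 1/((-436 + 2*(1/25)²) + ((-2 + 508) - 397935)) = 1/((-436 + 2*(1/25)²) + (506 - 397935)) = 1/((-436 + 2*(1/625)) - 397429) = 1/((-436 + 2/625) - 397429) = 1/(-272498/625 - 397429) = 1/(-248665623/625) = -625/248665623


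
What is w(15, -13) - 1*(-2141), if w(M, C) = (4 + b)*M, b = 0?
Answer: 2201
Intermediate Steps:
w(M, C) = 4*M (w(M, C) = (4 + 0)*M = 4*M)
w(15, -13) - 1*(-2141) = 4*15 - 1*(-2141) = 60 + 2141 = 2201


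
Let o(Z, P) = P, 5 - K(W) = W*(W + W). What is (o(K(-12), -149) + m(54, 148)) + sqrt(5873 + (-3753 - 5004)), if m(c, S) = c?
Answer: -95 + 2*I*sqrt(721) ≈ -95.0 + 53.703*I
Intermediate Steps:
K(W) = 5 - 2*W**2 (K(W) = 5 - W*(W + W) = 5 - W*2*W = 5 - 2*W**2)
(o(K(-12), -149) + m(54, 148)) + sqrt(5873 + (-3753 - 5004)) = (-149 + 54) + sqrt(5873 + (-3753 - 5004)) = -95 + sqrt(5873 - 8757) = -95 + sqrt(-2884) = -95 + 2*I*sqrt(721)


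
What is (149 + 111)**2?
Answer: 67600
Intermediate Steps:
(149 + 111)**2 = 260**2 = 67600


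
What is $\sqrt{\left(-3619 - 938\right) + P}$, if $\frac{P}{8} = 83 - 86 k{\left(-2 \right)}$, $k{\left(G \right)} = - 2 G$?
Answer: $i \sqrt{6645} \approx 81.517 i$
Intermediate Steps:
$P = -2088$ ($P = 8 \left(83 - 86 \left(\left(-2\right) \left(-2\right)\right)\right) = 8 \left(83 - 344\right) = 8 \left(-261\right) = -2088$)
$\sqrt{\left(-3619 - 938\right) + P} = \sqrt{\left(-3619 - 938\right) - 2088} = \sqrt{-4557 - 2088} = \sqrt{-6645} = i \sqrt{6645}$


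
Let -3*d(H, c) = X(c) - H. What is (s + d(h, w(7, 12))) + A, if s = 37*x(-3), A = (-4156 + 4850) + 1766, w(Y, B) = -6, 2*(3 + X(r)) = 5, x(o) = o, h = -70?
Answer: 13955/6 ≈ 2325.8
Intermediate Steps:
X(r) = -1/2 (X(r) = -3 + (1/2)*5 = -3 + 5/2 = -1/2)
A = 2460 (A = 694 + 1766 = 2460)
d(H, c) = 1/6 + H/3 (d(H, c) = -(-1/2 - H)/3 = 1/6 + H/3)
s = -111 (s = 37*(-3) = -111)
(s + d(h, w(7, 12))) + A = (-111 + (1/6 + (1/3)*(-70))) + 2460 = (-111 + (1/6 - 70/3)) + 2460 = (-111 - 139/6) + 2460 = -805/6 + 2460 = 13955/6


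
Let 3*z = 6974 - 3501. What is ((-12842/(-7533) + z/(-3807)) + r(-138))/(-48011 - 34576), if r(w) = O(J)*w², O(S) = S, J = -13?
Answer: 87652618261/29240009937 ≈ 2.9977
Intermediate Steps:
z = 3473/3 (z = (6974 - 3501)/3 = (⅓)*3473 = 3473/3 ≈ 1157.7)
r(w) = -13*w²
((-12842/(-7533) + z/(-3807)) + r(-138))/(-48011 - 34576) = ((-12842/(-7533) + (3473/3)/(-3807)) - 13*(-138)²)/(-48011 - 34576) = ((-12842*(-1/7533) + (3473/3)*(-1/3807)) - 13*19044)/(-82587) = ((12842/7533 - 3473/11421) - 247572)*(-1/82587) = (495911/354051 - 247572)*(-1/82587) = -87652618261/354051*(-1/82587) = 87652618261/29240009937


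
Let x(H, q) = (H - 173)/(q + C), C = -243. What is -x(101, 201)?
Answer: -12/7 ≈ -1.7143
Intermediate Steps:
x(H, q) = (-173 + H)/(-243 + q) (x(H, q) = (H - 173)/(q - 243) = (-173 + H)/(-243 + q))
-x(101, 201) = -(-173 + 101)/(-243 + 201) = -(-72)/(-42) = -(-1)*(-72)/42 = -1*12/7 = -12/7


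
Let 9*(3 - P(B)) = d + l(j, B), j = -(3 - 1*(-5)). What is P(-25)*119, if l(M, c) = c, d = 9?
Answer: 5117/9 ≈ 568.56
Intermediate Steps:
j = -8 (j = -(3 + 5) = -1*8 = -8)
P(B) = 2 - B/9 (P(B) = 3 - (9 + B)/9 = 3 + (-1 - B/9) = 2 - B/9)
P(-25)*119 = (2 - ⅑*(-25))*119 = (2 + 25/9)*119 = (43/9)*119 = 5117/9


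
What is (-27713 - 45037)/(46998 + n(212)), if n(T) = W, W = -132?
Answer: -12125/7811 ≈ -1.5523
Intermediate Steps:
n(T) = -132
(-27713 - 45037)/(46998 + n(212)) = (-27713 - 45037)/(46998 - 132) = -72750/46866 = -72750*1/46866 = -12125/7811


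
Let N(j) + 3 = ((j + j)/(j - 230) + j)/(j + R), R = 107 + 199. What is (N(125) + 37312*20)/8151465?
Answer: 6754193662/73778909715 ≈ 0.091546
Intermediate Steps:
R = 306
N(j) = -3 + (j + 2*j/(-230 + j))/(306 + j) (N(j) = -3 + ((j + j)/(j - 230) + j)/(j + 306) = -3 + ((2*j)/(-230 + j) + j)/(306 + j) = -3 + (2*j/(-230 + j) + j)/(306 + j) = -3 + (j + 2*j/(-230 + j))/(306 + j))
(N(125) + 37312*20)/8151465 = (2*(105570 - 1*125² - 228*125)/(-70380 + 125² + 76*125) + 37312*20)/8151465 = (2*(105570 - 1*15625 - 28500)/(-70380 + 15625 + 9500) + 746240)*(1/8151465) = (2*(105570 - 15625 - 28500)/(-45255) + 746240)*(1/8151465) = (2*(-1/45255)*61445 + 746240)*(1/8151465) = (-24578/9051 + 746240)*(1/8151465) = (6754193662/9051)*(1/8151465) = 6754193662/73778909715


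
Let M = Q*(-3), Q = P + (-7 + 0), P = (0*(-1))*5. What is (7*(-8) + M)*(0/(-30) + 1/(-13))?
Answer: 35/13 ≈ 2.6923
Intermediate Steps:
P = 0 (P = 0*5 = 0)
Q = -7 (Q = 0 + (-7 + 0) = 0 - 7 = -7)
M = 21 (M = -7*(-3) = 21)
(7*(-8) + M)*(0/(-30) + 1/(-13)) = (7*(-8) + 21)*(0/(-30) + 1/(-13)) = (-56 + 21)*(0*(-1/30) + 1*(-1/13)) = -35*(0 - 1/13) = -35*(-1/13) = 35/13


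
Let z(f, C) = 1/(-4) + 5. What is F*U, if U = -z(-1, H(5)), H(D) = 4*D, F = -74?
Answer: 703/2 ≈ 351.50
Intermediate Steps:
z(f, C) = 19/4 (z(f, C) = -¼ + 5 = 19/4)
U = -19/4 (U = -1*19/4 = -19/4 ≈ -4.7500)
F*U = -74*(-19/4) = 703/2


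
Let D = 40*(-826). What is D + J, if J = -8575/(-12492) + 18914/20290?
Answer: -4186998343381/126731340 ≈ -33038.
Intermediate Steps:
D = -33040
J = 205130219/126731340 (J = -8575*(-1/12492) + 18914*(1/20290) = 8575/12492 + 9457/10145 = 205130219/126731340 ≈ 1.6186)
D + J = -33040 + 205130219/126731340 = -4186998343381/126731340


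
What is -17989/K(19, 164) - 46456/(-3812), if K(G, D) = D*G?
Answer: 19045707/2969548 ≈ 6.4137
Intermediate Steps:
-17989/K(19, 164) - 46456/(-3812) = -17989/(164*19) - 46456/(-3812) = -17989/3116 - 46456*(-1/3812) = -17989*1/3116 + 11614/953 = -17989/3116 + 11614/953 = 19045707/2969548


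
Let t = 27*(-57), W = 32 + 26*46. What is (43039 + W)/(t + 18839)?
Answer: 44267/17300 ≈ 2.5588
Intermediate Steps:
W = 1228 (W = 32 + 1196 = 1228)
t = -1539
(43039 + W)/(t + 18839) = (43039 + 1228)/(-1539 + 18839) = 44267/17300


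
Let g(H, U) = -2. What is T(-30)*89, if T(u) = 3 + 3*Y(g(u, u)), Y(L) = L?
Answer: -267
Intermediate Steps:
T(u) = -3 (T(u) = 3 + 3*(-2) = 3 - 6 = -3)
T(-30)*89 = -3*89 = -267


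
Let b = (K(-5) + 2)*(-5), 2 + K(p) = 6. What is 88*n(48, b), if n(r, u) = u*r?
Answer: -126720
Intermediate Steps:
K(p) = 4 (K(p) = -2 + 6 = 4)
b = -30 (b = (4 + 2)*(-5) = 6*(-5) = -30)
n(r, u) = r*u
88*n(48, b) = 88*(48*(-30)) = 88*(-1440) = -126720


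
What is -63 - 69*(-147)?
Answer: 10080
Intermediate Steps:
-63 - 69*(-147) = -63 + 10143 = 10080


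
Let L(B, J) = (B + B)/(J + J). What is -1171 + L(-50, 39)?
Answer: -45719/39 ≈ -1172.3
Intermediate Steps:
L(B, J) = B/J (L(B, J) = (2*B)/((2*J)) = (2*B)*(1/(2*J)) = B/J)
-1171 + L(-50, 39) = -1171 - 50/39 = -45719/39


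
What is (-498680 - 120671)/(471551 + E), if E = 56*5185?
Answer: -619351/761911 ≈ -0.81289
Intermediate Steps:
E = 290360
(-498680 - 120671)/(471551 + E) = (-498680 - 120671)/(471551 + 290360) = -619351/761911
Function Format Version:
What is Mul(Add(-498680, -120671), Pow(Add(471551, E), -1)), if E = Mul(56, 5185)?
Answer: Rational(-619351, 761911) ≈ -0.81289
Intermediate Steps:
E = 290360
Mul(Add(-498680, -120671), Pow(Add(471551, E), -1)) = Mul(Add(-498680, -120671), Pow(Add(471551, 290360), -1)) = Mul(-619351, Pow(761911, -1)) = Mul(-619351, Rational(1, 761911)) = Rational(-619351, 761911)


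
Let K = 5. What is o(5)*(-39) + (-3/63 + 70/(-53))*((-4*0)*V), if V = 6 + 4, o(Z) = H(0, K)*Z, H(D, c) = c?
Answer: -975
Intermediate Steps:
o(Z) = 5*Z
V = 10
o(5)*(-39) + (-3/63 + 70/(-53))*((-4*0)*V) = (5*5)*(-39) + (-3/63 + 70/(-53))*(-4*0*10) = 25*(-39) + (-3*1/63 + 70*(-1/53))*(0*10) = -975 + (-1/21 - 70/53)*0 = -975 - 1523/1113*0 = -975 + 0 = -975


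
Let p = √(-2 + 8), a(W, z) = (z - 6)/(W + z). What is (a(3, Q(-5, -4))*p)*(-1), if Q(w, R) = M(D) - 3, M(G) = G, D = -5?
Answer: -14*√6/5 ≈ -6.8586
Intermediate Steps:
Q(w, R) = -8 (Q(w, R) = -5 - 3 = -8)
a(W, z) = (-6 + z)/(W + z)
p = √6 ≈ 2.4495
(a(3, Q(-5, -4))*p)*(-1) = (((-6 - 8)/(3 - 8))*√6)*(-1) = ((-14/(-5))*√6)*(-1) = ((-⅕*(-14))*√6)*(-1) = (14*√6/5)*(-1) = -14*√6/5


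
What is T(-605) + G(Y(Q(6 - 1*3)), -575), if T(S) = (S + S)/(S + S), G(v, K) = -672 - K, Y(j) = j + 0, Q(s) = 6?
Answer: -96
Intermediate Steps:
Y(j) = j
T(S) = 1 (T(S) = (2*S)/((2*S)) = (2*S)*(1/(2*S)) = 1)
T(-605) + G(Y(Q(6 - 1*3)), -575) = 1 + (-672 - 1*(-575)) = 1 + (-672 + 575) = 1 - 97 = -96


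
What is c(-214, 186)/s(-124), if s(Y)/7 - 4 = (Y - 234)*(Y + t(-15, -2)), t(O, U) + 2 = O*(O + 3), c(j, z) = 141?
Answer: -141/135296 ≈ -0.0010422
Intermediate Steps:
t(O, U) = -2 + O*(3 + O) (t(O, U) = -2 + O*(O + 3) = -2 + O*(3 + O))
s(Y) = 28 + 7*(-234 + Y)*(178 + Y) (s(Y) = 28 + 7*((Y - 234)*(Y + (-2 + (-15)² + 3*(-15)))) = 28 + 7*((-234 + Y)*(Y + (-2 + 225 - 45))) = 28 + 7*((-234 + Y)*(Y + 178)) = 28 + 7*((-234 + Y)*(178 + Y)) = 28 + 7*(-234 + Y)*(178 + Y))
c(-214, 186)/s(-124) = 141/(-291536 - 392*(-124) + 7*(-124)²) = 141/(-291536 + 48608 + 7*15376) = 141/(-291536 + 48608 + 107632) = 141/(-135296) = 141*(-1/135296) = -141/135296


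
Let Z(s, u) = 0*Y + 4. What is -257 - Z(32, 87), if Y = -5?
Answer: -261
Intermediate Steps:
Z(s, u) = 4 (Z(s, u) = 0*(-5) + 4 = 0 + 4 = 4)
-257 - Z(32, 87) = -257 - 1*4 = -257 - 4 = -261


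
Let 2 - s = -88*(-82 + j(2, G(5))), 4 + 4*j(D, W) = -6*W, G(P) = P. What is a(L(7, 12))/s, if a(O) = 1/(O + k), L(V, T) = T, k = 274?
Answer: -1/2277132 ≈ -4.3915e-7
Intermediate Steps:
j(D, W) = -1 - 3*W/2 (j(D, W) = -1 + (-6*W)/4 = -1 - 3*W/2)
a(O) = 1/(274 + O) (a(O) = 1/(O + 274) = 1/(274 + O))
s = -7962 (s = 2 - (-88)*(-82 + (-1 - 3/2*5)) = 2 - (-88)*(-82 + (-1 - 15/2)) = 2 - (-88)*(-82 - 17/2) = 2 - (-88)*(-181)/2 = 2 - 1*7964 = 2 - 7964 = -7962)
a(L(7, 12))/s = 1/((274 + 12)*(-7962)) = -1/7962/286 = (1/286)*(-1/7962) = -1/2277132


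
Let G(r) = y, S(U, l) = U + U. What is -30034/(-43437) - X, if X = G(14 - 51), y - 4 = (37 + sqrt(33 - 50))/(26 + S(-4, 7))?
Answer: -1398007/260622 - I*sqrt(17)/18 ≈ -5.3641 - 0.22906*I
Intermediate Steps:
S(U, l) = 2*U
y = 109/18 + I*sqrt(17)/18 (y = 4 + (37 + sqrt(33 - 50))/(26 + 2*(-4)) = 4 + (37 + sqrt(-17))/(26 - 8) = 4 + (37 + I*sqrt(17))/18 = 4 + (37 + I*sqrt(17))*(1/18) = 4 + (37/18 + I*sqrt(17)/18) = 109/18 + I*sqrt(17)/18 ≈ 6.0556 + 0.22906*I)
G(r) = 109/18 + I*sqrt(17)/18
X = 109/18 + I*sqrt(17)/18 ≈ 6.0556 + 0.22906*I
-30034/(-43437) - X = -30034/(-43437) - (109/18 + I*sqrt(17)/18) = -30034*(-1/43437) + (-109/18 - I*sqrt(17)/18) = 30034/43437 + (-109/18 - I*sqrt(17)/18) = -1398007/260622 - I*sqrt(17)/18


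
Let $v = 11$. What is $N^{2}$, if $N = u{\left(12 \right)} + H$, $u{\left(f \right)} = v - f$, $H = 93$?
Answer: $8464$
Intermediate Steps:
$u{\left(f \right)} = 11 - f$
$N = 92$ ($N = \left(11 - 12\right) + 93 = -1 + 93 = 92$)
$N^{2} = 92^{2} = 8464$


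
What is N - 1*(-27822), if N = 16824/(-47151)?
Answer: 437272766/15717 ≈ 27822.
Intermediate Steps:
N = -5608/15717 (N = 16824*(-1/47151) = -5608/15717 ≈ -0.35681)
N - 1*(-27822) = -5608/15717 - 1*(-27822) = -5608/15717 + 27822 = 437272766/15717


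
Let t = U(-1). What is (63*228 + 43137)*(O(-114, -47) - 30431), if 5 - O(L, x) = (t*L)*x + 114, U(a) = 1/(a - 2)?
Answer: -1653383754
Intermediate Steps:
U(a) = 1/(-2 + a)
t = -⅓ (t = 1/(-2 - 1) = 1/(-3) = -⅓ ≈ -0.33333)
O(L, x) = -109 + L*x/3 (O(L, x) = 5 - ((-L/3)*x + 114) = 5 - (-L*x/3 + 114) = 5 - (114 - L*x/3) = 5 + (-114 + L*x/3) = -109 + L*x/3)
(63*228 + 43137)*(O(-114, -47) - 30431) = (63*228 + 43137)*((-109 + (⅓)*(-114)*(-47)) - 30431) = (14364 + 43137)*((-109 + 1786) - 30431) = 57501*(1677 - 30431) = 57501*(-28754) = -1653383754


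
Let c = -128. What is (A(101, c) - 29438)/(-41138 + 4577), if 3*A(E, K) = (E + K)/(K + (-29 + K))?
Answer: 2796607/3473295 ≈ 0.80517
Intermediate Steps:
A(E, K) = (E + K)/(3*(-29 + 2*K)) (A(E, K) = ((E + K)/(K + (-29 + K)))/3 = ((E + K)/(-29 + 2*K))/3 = (E + K)/(3*(-29 + 2*K)))
(A(101, c) - 29438)/(-41138 + 4577) = ((101 - 128)/(3*(-29 + 2*(-128))) - 29438)/(-41138 + 4577) = ((1/3)*(-27)/(-29 - 256) - 29438)/(-36561) = ((1/3)*(-27)/(-285) - 29438)*(-1/36561) = ((1/3)*(-1/285)*(-27) - 29438)*(-1/36561) = (3/95 - 29438)*(-1/36561) = -2796607/95*(-1/36561) = 2796607/3473295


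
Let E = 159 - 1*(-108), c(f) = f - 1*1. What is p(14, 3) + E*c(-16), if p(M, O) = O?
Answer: -4536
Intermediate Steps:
c(f) = -1 + f (c(f) = f - 1 = -1 + f)
E = 267 (E = 159 + 108 = 267)
p(14, 3) + E*c(-16) = 3 + 267*(-1 - 16) = 3 + 267*(-17) = 3 - 4539 = -4536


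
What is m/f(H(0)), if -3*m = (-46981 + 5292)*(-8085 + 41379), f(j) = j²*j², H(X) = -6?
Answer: 231332261/648 ≈ 3.5699e+5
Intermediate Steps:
f(j) = j⁴
m = 462664522 (m = -(-46981 + 5292)*(-8085 + 41379)/3 = -(-41689)*33294/3 = -⅓*(-1387993566) = 462664522)
m/f(H(0)) = 462664522/((-6)⁴) = 462664522/1296 = 462664522*(1/1296) = 231332261/648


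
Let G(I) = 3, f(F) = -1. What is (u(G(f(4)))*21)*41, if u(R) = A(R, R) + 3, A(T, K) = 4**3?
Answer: 57687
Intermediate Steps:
A(T, K) = 64
u(R) = 67 (u(R) = 64 + 3 = 67)
(u(G(f(4)))*21)*41 = (67*21)*41 = 1407*41 = 57687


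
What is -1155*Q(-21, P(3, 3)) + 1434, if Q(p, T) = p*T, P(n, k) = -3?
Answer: -71331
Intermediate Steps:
Q(p, T) = T*p
-1155*Q(-21, P(3, 3)) + 1434 = -(-3465)*(-21) + 1434 = -1155*63 + 1434 = -72765 + 1434 = -71331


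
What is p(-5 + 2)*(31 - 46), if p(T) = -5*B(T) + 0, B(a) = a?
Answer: -225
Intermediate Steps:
p(T) = -5*T (p(T) = -5*T + 0 = -5*T)
p(-5 + 2)*(31 - 46) = (-5*(-5 + 2))*(31 - 46) = -5*(-3)*(-15) = 15*(-15) = -225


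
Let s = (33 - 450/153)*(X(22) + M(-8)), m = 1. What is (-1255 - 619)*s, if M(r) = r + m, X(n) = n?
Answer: -14364210/17 ≈ -8.4495e+5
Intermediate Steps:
M(r) = 1 + r (M(r) = r + 1 = 1 + r)
s = 7665/17 (s = (33 - 450/153)*(22 + (1 - 8)) = (33 - 450*1/153)*(22 - 7) = (33 - 50/17)*15 = (511/17)*15 = 7665/17 ≈ 450.88)
(-1255 - 619)*s = (-1255 - 619)*(7665/17) = -1874*7665/17 = -14364210/17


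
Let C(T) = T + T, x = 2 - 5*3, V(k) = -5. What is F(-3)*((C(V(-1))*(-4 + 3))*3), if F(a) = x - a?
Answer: -300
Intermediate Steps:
x = -13 (x = 2 - 1*15 = 2 - 15 = -13)
C(T) = 2*T
F(a) = -13 - a
F(-3)*((C(V(-1))*(-4 + 3))*3) = (-13 - 1*(-3))*(((2*(-5))*(-4 + 3))*3) = (-13 + 3)*(-10*(-1)*3) = -100*3 = -10*30 = -300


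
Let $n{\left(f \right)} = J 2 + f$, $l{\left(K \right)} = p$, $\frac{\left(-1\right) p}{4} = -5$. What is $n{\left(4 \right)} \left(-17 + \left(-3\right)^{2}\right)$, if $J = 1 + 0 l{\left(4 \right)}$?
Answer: $-48$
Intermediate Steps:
$p = 20$ ($p = \left(-4\right) \left(-5\right) = 20$)
$l{\left(K \right)} = 20$
$J = 1$ ($J = 1 + 0 \cdot 20 = 1 + 0 = 1$)
$n{\left(f \right)} = 2 + f$ ($n{\left(f \right)} = 1 \cdot 2 + f = 2 + f$)
$n{\left(4 \right)} \left(-17 + \left(-3\right)^{2}\right) = \left(2 + 4\right) \left(-17 + \left(-3\right)^{2}\right) = 6 \left(-17 + 9\right) = 6 \left(-8\right) = -48$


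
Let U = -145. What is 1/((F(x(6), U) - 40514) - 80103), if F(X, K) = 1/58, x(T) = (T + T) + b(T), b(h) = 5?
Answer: -58/6995785 ≈ -8.2907e-6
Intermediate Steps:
x(T) = 5 + 2*T (x(T) = (T + T) + 5 = 2*T + 5 = 5 + 2*T)
F(X, K) = 1/58
1/((F(x(6), U) - 40514) - 80103) = 1/((1/58 - 40514) - 80103) = 1/(-2349811/58 - 80103) = 1/(-6995785/58) = -58/6995785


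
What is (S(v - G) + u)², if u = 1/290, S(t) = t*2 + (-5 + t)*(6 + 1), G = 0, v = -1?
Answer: 162792081/84100 ≈ 1935.7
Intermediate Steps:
S(t) = -35 + 9*t (S(t) = 2*t + (-5 + t)*7 = 2*t + (-35 + 7*t) = -35 + 9*t)
u = 1/290 ≈ 0.0034483
(S(v - G) + u)² = ((-35 + 9*(-1 - 1*0)) + 1/290)² = ((-35 + 9*(-1 + 0)) + 1/290)² = ((-35 + 9*(-1)) + 1/290)² = ((-35 - 9) + 1/290)² = (-44 + 1/290)² = (-12759/290)² = 162792081/84100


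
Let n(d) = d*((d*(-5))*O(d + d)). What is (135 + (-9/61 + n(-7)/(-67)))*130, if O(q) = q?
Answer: 44448560/4087 ≈ 10876.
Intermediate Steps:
n(d) = -10*d³ (n(d) = d*((d*(-5))*(d + d)) = d*((-5*d)*(2*d)) = d*(-10*d²) = -10*d³)
(135 + (-9/61 + n(-7)/(-67)))*130 = (135 + (-9/61 - 10*(-7)³/(-67)))*130 = (135 + (-9*1/61 - 10*(-343)*(-1/67)))*130 = (135 + (-9/61 + 3430*(-1/67)))*130 = (135 + (-9/61 - 3430/67))*130 = (135 - 209833/4087)*130 = (341912/4087)*130 = 44448560/4087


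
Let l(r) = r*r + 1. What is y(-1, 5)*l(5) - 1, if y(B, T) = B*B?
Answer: 25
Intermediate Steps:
l(r) = 1 + r² (l(r) = r² + 1 = 1 + r²)
y(B, T) = B²
y(-1, 5)*l(5) - 1 = (-1)²*(1 + 5²) - 1 = 1*(1 + 25) - 1 = 1*26 - 1 = 26 - 1 = 25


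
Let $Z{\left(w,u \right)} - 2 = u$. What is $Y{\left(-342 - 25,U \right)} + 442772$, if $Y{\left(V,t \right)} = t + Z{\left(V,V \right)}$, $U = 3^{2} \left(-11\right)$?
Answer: $442308$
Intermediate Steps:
$Z{\left(w,u \right)} = 2 + u$
$U = -99$ ($U = 9 \left(-11\right) = -99$)
$Y{\left(V,t \right)} = 2 + V + t$ ($Y{\left(V,t \right)} = t + \left(2 + V\right) = 2 + V + t$)
$Y{\left(-342 - 25,U \right)} + 442772 = \left(2 - 367 - 99\right) + 442772 = -464 + 442772 = 442308$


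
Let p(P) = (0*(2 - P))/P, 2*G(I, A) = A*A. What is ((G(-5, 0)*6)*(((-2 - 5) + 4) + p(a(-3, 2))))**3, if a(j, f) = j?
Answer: 0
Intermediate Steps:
G(I, A) = A**2/2 (G(I, A) = (A*A)/2 = A**2/2)
p(P) = 0 (p(P) = 0/P = 0)
((G(-5, 0)*6)*(((-2 - 5) + 4) + p(a(-3, 2))))**3 = ((((1/2)*0**2)*6)*(((-2 - 5) + 4) + 0))**3 = ((((1/2)*0)*6)*((-7 + 4) + 0))**3 = ((0*6)*(-3 + 0))**3 = (0*(-3))**3 = 0**3 = 0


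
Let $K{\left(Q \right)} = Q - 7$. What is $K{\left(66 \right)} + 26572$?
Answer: $26631$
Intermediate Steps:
$K{\left(Q \right)} = -7 + Q$
$K{\left(66 \right)} + 26572 = \left(-7 + 66\right) + 26572 = 59 + 26572 = 26631$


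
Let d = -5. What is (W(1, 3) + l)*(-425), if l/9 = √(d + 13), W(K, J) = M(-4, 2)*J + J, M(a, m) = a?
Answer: 3825 - 7650*√2 ≈ -6993.7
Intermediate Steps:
W(K, J) = -3*J (W(K, J) = -4*J + J = -3*J)
l = 18*√2 (l = 9*√(-5 + 13) = 9*√8 = 9*(2*√2) = 18*√2 ≈ 25.456)
(W(1, 3) + l)*(-425) = (-3*3 + 18*√2)*(-425) = (-9 + 18*√2)*(-425) = 3825 - 7650*√2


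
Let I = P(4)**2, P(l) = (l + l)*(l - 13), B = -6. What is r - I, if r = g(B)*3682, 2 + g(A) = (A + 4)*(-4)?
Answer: 16908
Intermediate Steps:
P(l) = 2*l*(-13 + l) (P(l) = (2*l)*(-13 + l) = 2*l*(-13 + l))
g(A) = -18 - 4*A (g(A) = -2 + (A + 4)*(-4) = -2 + (4 + A)*(-4) = -2 + (-16 - 4*A) = -18 - 4*A)
r = 22092 (r = (-18 - 4*(-6))*3682 = (-18 + 24)*3682 = 6*3682 = 22092)
I = 5184 (I = (2*4*(-13 + 4))**2 = (2*4*(-9))**2 = (-72)**2 = 5184)
r - I = 22092 - 1*5184 = 22092 - 5184 = 16908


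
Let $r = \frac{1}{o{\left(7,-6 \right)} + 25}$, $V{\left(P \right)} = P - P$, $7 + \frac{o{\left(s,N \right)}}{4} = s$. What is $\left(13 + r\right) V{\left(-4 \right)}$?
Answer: $0$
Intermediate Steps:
$o{\left(s,N \right)} = -28 + 4 s$
$V{\left(P \right)} = 0$
$r = \frac{1}{25}$ ($r = \frac{1}{\left(-28 + 4 \cdot 7\right) + 25} = \frac{1}{\left(-28 + 28\right) + 25} = \frac{1}{0 + 25} = \frac{1}{25} \approx 0.04$)
$\left(13 + r\right) V{\left(-4 \right)} = \left(13 + \frac{1}{25}\right) 0 = \frac{326}{25} \cdot 0 = 0$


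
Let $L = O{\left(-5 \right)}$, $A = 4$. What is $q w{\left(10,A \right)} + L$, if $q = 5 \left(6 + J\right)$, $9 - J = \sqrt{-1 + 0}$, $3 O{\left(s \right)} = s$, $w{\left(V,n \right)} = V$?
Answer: $\frac{2245}{3} - 50 i \approx 748.33 - 50.0 i$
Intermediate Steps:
$O{\left(s \right)} = \frac{s}{3}$
$J = 9 - i$ ($J = 9 - \sqrt{-1 + 0} = 9 - \sqrt{-1} = 9 - i \approx 9.0 - 1.0 i$)
$L = - \frac{5}{3}$ ($L = \frac{1}{3} \left(-5\right) = - \frac{5}{3} \approx -1.6667$)
$q = 75 - 5 i$ ($q = 5 \left(6 + \left(9 - i\right)\right) = 5 \left(15 - i\right) = 75 - 5 i \approx 75.0 - 5.0 i$)
$q w{\left(10,A \right)} + L = \left(75 - 5 i\right) 10 - \frac{5}{3} = \left(750 - 50 i\right) - \frac{5}{3} = \frac{2245}{3} - 50 i$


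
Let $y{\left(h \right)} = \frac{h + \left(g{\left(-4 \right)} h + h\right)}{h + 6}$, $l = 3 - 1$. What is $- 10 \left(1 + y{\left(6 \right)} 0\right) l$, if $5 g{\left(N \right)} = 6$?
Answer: $-20$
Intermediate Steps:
$l = 2$
$g{\left(N \right)} = \frac{6}{5}$ ($g{\left(N \right)} = \frac{1}{5} \cdot 6 = \frac{6}{5}$)
$y{\left(h \right)} = \frac{16 h}{5 \left(6 + h\right)}$ ($y{\left(h \right)} = \frac{h + \left(\frac{6 h}{5} + h\right)}{h + 6} = \frac{h + \frac{11 h}{5}}{6 + h} = \frac{\frac{16}{5} h}{6 + h} = \frac{16 h}{5 \left(6 + h\right)}$)
$- 10 \left(1 + y{\left(6 \right)} 0\right) l = - 10 \left(1 + \frac{16}{5} \cdot 6 \frac{1}{6 + 6} \cdot 0\right) 2 = - 10 \left(1 + \frac{16}{5} \cdot 6 \cdot \frac{1}{12} \cdot 0\right) 2 = - 10 \left(1 + \frac{8}{5} \cdot 0\right) 2 = - 10 \left(1 + 0\right) 2 = \left(-10\right) 1 \cdot 2 = \left(-10\right) 2 = -20$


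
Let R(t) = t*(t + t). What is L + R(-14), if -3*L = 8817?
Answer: -2547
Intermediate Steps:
L = -2939 (L = -1/3*8817 = -2939)
R(t) = 2*t**2 (R(t) = t*(2*t) = 2*t**2)
L + R(-14) = -2939 + 2*(-14)**2 = -2939 + 2*196 = -2939 + 392 = -2547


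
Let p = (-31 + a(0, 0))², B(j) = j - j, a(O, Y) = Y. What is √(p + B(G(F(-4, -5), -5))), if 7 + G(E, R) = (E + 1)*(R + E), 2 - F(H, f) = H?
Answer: 31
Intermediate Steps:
F(H, f) = 2 - H
G(E, R) = -7 + (1 + E)*(E + R) (G(E, R) = -7 + (E + 1)*(R + E) = -7 + (1 + E)*(E + R))
B(j) = 0
p = 961 (p = (-31 + 0)² = (-31)² = 961)
√(p + B(G(F(-4, -5), -5))) = √(961 + 0) = √961 = 31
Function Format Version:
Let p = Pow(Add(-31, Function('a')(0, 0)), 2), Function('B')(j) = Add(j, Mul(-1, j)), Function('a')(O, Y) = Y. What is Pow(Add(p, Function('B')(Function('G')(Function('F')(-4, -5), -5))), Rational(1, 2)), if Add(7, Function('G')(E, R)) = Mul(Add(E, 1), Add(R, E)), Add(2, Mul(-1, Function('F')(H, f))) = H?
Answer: 31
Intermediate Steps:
Function('F')(H, f) = Add(2, Mul(-1, H))
Function('G')(E, R) = Add(-7, Mul(Add(1, E), Add(E, R))) (Function('G')(E, R) = Add(-7, Mul(Add(E, 1), Add(R, E))) = Add(-7, Mul(Add(1, E), Add(E, R))))
Function('B')(j) = 0
p = 961 (p = Pow(Add(-31, 0), 2) = Pow(-31, 2) = 961)
Pow(Add(p, Function('B')(Function('G')(Function('F')(-4, -5), -5))), Rational(1, 2)) = Pow(Add(961, 0), Rational(1, 2)) = Pow(961, Rational(1, 2)) = 31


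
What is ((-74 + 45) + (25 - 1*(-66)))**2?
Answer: 3844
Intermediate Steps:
((-74 + 45) + (25 - 1*(-66)))**2 = (-29 + (25 + 66))**2 = (-29 + 91)**2 = 62**2 = 3844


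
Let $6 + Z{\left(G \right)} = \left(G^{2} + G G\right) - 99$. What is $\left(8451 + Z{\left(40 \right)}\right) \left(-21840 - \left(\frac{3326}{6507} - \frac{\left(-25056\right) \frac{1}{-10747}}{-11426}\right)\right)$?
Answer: $- \frac{3473990584922376788}{13776353613} \approx -2.5217 \cdot 10^{8}$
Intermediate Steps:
$Z{\left(G \right)} = -105 + 2 G^{2}$ ($Z{\left(G \right)} = -6 - \left(99 - G^{2} - G G\right) = -6 + \left(\left(G^{2} + G^{2}\right) - 99\right) = -6 + \left(2 G^{2} - 99\right) = -6 + \left(-99 + 2 G^{2}\right) = -105 + 2 G^{2}$)
$\left(8451 + Z{\left(40 \right)}\right) \left(-21840 - \left(\frac{3326}{6507} - \frac{\left(-25056\right) \frac{1}{-10747}}{-11426}\right)\right) = \left(8451 - \left(105 - 2 \cdot 40^{2}\right)\right) \left(-21840 - \left(\frac{3326}{6507} - \frac{\left(-25056\right) \frac{1}{-10747}}{-11426}\right)\right) = \left(8451 + \left(-105 + 2 \cdot 1600\right)\right) \left(-21840 - \left(\frac{3326}{6507} - \left(-25056\right) \left(- \frac{1}{10747}\right) \left(- \frac{1}{11426}\right)\right)\right) = \left(8451 + \left(-105 + 3200\right)\right) \left(-21840 + \left(- \frac{3326}{6507} + \frac{25056}{10747} \left(- \frac{1}{11426}\right)\right)\right) = \left(8451 + 3095\right) \left(-21840 - \frac{7044481858}{13776353613}\right) = 11546 \left(-21840 - \frac{7044481858}{13776353613}\right) = 11546 \left(- \frac{300882607389778}{13776353613}\right) = - \frac{3473990584922376788}{13776353613}$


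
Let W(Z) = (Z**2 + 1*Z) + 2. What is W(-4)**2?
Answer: 196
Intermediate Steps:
W(Z) = 2 + Z + Z**2 (W(Z) = (Z**2 + Z) + 2 = (Z + Z**2) + 2 = 2 + Z + Z**2)
W(-4)**2 = (2 - 4 + (-4)**2)**2 = (2 - 4 + 16)**2 = 14**2 = 196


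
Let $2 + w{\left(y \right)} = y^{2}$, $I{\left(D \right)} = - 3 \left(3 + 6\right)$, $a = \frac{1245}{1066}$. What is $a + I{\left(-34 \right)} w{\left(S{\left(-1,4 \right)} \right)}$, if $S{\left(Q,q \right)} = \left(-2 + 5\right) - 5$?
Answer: $- \frac{56319}{1066} \approx -52.832$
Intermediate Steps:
$S{\left(Q,q \right)} = -2$ ($S{\left(Q,q \right)} = 3 - 5 = -2$)
$a = \frac{1245}{1066}$ ($a = 1245 \cdot \frac{1}{1066} = \frac{1245}{1066} \approx 1.1679$)
$I{\left(D \right)} = -27$ ($I{\left(D \right)} = \left(-3\right) 9 = -27$)
$w{\left(y \right)} = -2 + y^{2}$
$a + I{\left(-34 \right)} w{\left(S{\left(-1,4 \right)} \right)} = \frac{1245}{1066} - 27 \left(-2 + \left(-2\right)^{2}\right) = \frac{1245}{1066} - 27 \left(-2 + 4\right) = \frac{1245}{1066} - 54 = - \frac{56319}{1066}$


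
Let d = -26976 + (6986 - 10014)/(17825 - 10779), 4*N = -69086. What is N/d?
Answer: 121694989/190075924 ≈ 0.64024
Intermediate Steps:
N = -34543/2 (N = (¼)*(-69086) = -34543/2 ≈ -17272.)
d = -95037962/3523 (d = -26976 - 3028/7046 = -26976 - 3028*1/7046 = -26976 - 1514/3523 = -95037962/3523 ≈ -26976.)
N/d = -34543/(2*(-95037962/3523)) = -34543/2*(-3523/95037962) = 121694989/190075924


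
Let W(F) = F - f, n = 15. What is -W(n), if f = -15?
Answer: -30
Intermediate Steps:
W(F) = 15 + F (W(F) = F - 1*(-15) = F + 15 = 15 + F)
-W(n) = -(15 + 15) = -1*30 = -30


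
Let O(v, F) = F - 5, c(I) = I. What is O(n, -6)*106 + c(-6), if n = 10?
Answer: -1172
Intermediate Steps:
O(v, F) = -5 + F
O(n, -6)*106 + c(-6) = (-5 - 6)*106 - 6 = -11*106 - 6 = -1166 - 6 = -1172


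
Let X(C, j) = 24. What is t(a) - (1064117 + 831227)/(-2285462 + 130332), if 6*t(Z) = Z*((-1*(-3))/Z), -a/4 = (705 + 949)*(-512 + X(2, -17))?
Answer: 2972909/2155130 ≈ 1.3795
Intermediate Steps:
a = 3228608 (a = -4*(705 + 949)*(-512 + 24) = -6616*(-488) = -4*(-807152) = 3228608)
t(Z) = ½ (t(Z) = (Z*((-1*(-3))/Z))/6 = (Z*(3/Z))/6 = (⅙)*3 = ½)
t(a) - (1064117 + 831227)/(-2285462 + 130332) = ½ - (1064117 + 831227)/(-2285462 + 130332) = ½ - 1895344/(-2155130) = ½ - 1895344*(-1)/2155130 = ½ - 1*(-947672/1077565) = ½ + 947672/1077565 = 2972909/2155130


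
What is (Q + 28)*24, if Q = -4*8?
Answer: -96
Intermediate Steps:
Q = -32
(Q + 28)*24 = (-32 + 28)*24 = -4*24 = -96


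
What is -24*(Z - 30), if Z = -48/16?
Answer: 792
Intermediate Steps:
Z = -3 (Z = -48*1/16 = -3)
-24*(Z - 30) = -24*(-3 - 30) = -24*(-33) = 792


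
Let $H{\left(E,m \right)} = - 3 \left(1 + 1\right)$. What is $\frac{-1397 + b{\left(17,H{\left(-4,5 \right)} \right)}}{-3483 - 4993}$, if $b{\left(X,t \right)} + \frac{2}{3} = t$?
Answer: $\frac{4211}{25428} \approx 0.1656$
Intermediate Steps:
$H{\left(E,m \right)} = -6$ ($H{\left(E,m \right)} = \left(-3\right) 2 = -6$)
$b{\left(X,t \right)} = - \frac{2}{3} + t$
$\frac{-1397 + b{\left(17,H{\left(-4,5 \right)} \right)}}{-3483 - 4993} = \frac{-1397 - \frac{20}{3}}{-3483 - 4993} = \frac{-1397 - \frac{20}{3}}{-8476} = \left(- \frac{4211}{3}\right) \left(- \frac{1}{8476}\right) = \frac{4211}{25428}$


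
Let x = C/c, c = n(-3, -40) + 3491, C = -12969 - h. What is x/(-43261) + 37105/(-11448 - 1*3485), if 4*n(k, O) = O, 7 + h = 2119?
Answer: -5587473924232/2248783481753 ≈ -2.4847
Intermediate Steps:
h = 2112 (h = -7 + 2119 = 2112)
C = -15081 (C = -12969 - 1*2112 = -12969 - 2112 = -15081)
n(k, O) = O/4
c = 3481 (c = (1/4)*(-40) + 3491 = -10 + 3491 = 3481)
x = -15081/3481 ≈ -4.3324
x/(-43261) + 37105/(-11448 - 1*3485) = -15081/3481/(-43261) + 37105/(-11448 - 1*3485) = -15081/3481*(-1/43261) + 37105/(-11448 - 3485) = 15081/150591541 + 37105/(-14933) = 15081/150591541 + 37105*(-1/14933) = 15081/150591541 - 37105/14933 = -5587473924232/2248783481753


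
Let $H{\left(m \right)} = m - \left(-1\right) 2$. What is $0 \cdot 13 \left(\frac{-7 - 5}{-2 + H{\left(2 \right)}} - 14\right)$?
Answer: $0$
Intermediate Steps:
$H{\left(m \right)} = 2 + m$ ($H{\left(m \right)} = m - -2 = m + 2 = 2 + m$)
$0 \cdot 13 \left(\frac{-7 - 5}{-2 + H{\left(2 \right)}} - 14\right) = 0 \cdot 13 \left(\frac{-7 - 5}{-2 + \left(2 + 2\right)} - 14\right) = 0 \cdot 13 \left(- \frac{12}{-2 + 4} - 14\right) = 0 \cdot 13 \left(- \frac{12}{2} - 14\right) = 0 \cdot 13 \left(\left(-12\right) \frac{1}{2} - 14\right) = 0 \cdot 13 \left(-6 - 14\right) = 0 \cdot 13 \left(-20\right) = 0 \left(-260\right) = 0$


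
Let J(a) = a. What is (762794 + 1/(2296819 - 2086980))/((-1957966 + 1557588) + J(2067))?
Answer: -160063930167/83581181929 ≈ -1.9151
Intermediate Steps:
(762794 + 1/(2296819 - 2086980))/((-1957966 + 1557588) + J(2067)) = (762794 + 1/(2296819 - 2086980))/((-1957966 + 1557588) + 2067) = (762794 + 1/209839)/(-400378 + 2067) = (762794 + 1/209839)/(-398311) = (160063930167/209839)*(-1/398311) = -160063930167/83581181929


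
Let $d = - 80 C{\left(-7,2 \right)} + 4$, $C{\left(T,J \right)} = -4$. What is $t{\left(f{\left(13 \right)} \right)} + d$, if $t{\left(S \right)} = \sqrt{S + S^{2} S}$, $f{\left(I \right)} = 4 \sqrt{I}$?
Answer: $324 + 2 \sqrt[4]{13} \sqrt{209} \approx 378.9$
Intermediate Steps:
$d = 324$ ($d = \left(-80\right) \left(-4\right) + 4 = 320 + 4 = 324$)
$t{\left(S \right)} = \sqrt{S + S^{3}}$
$t{\left(f{\left(13 \right)} \right)} + d = \sqrt{4 \sqrt{13} + \left(4 \sqrt{13}\right)^{3}} + 324 = \sqrt{4 \sqrt{13} + 832 \sqrt{13}} + 324 = \sqrt{836 \sqrt{13}} + 324 = 2 \sqrt[4]{13} \sqrt{209} + 324 = 324 + 2 \sqrt[4]{13} \sqrt{209}$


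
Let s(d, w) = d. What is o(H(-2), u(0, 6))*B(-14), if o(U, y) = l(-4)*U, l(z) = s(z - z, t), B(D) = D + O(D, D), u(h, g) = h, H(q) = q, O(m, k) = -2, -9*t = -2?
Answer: 0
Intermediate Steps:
t = 2/9 (t = -⅑*(-2) = 2/9 ≈ 0.22222)
B(D) = -2 + D (B(D) = D - 2 = -2 + D)
l(z) = 0 (l(z) = z - z = 0)
o(U, y) = 0 (o(U, y) = 0*U = 0)
o(H(-2), u(0, 6))*B(-14) = 0*(-2 - 14) = 0*(-16) = 0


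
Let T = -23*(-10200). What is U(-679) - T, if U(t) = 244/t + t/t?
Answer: -159292965/679 ≈ -2.3460e+5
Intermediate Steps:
U(t) = 1 + 244/t (U(t) = 244/t + 1 = 1 + 244/t)
T = 234600
U(-679) - T = (244 - 679)/(-679) - 1*234600 = -1/679*(-435) - 234600 = 435/679 - 234600 = -159292965/679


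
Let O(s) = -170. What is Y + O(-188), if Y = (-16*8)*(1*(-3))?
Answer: 214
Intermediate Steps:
Y = 384 (Y = -128*(-3) = 384)
Y + O(-188) = 384 - 170 = 214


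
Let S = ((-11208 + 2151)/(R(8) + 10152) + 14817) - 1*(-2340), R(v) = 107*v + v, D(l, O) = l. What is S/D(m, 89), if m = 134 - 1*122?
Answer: 62997485/44064 ≈ 1429.7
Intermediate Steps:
m = 12 (m = 134 - 122 = 12)
R(v) = 108*v
S = 62997485/3672 (S = ((-11208 + 2151)/(108*8 + 10152) + 14817) - 1*(-2340) = (-9057/(864 + 10152) + 14817) + 2340 = (-9057/11016 + 14817) + 2340 = (-9057*1/11016 + 14817) + 2340 = (-3019/3672 + 14817) + 2340 = 54405005/3672 + 2340 = 62997485/3672 ≈ 17156.)
S/D(m, 89) = (62997485/3672)/12 = (62997485/3672)*(1/12) = 62997485/44064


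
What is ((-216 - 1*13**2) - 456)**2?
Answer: 707281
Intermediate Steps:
((-216 - 1*13**2) - 456)**2 = ((-216 - 1*169) - 456)**2 = ((-216 - 169) - 456)**2 = (-385 - 456)**2 = (-841)**2 = 707281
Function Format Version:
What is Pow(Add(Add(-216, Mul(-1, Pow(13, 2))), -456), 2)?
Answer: 707281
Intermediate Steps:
Pow(Add(Add(-216, Mul(-1, Pow(13, 2))), -456), 2) = Pow(Add(Add(-216, Mul(-1, 169)), -456), 2) = Pow(Add(Add(-216, -169), -456), 2) = Pow(Add(-385, -456), 2) = Pow(-841, 2) = 707281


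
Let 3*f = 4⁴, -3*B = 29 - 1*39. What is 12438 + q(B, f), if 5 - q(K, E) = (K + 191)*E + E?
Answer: -38029/9 ≈ -4225.4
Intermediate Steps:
B = 10/3 (B = -(29 - 1*39)/3 = -(29 - 39)/3 = -⅓*(-10) = 10/3 ≈ 3.3333)
f = 256/3 (f = (⅓)*4⁴ = (⅓)*256 = 256/3 ≈ 85.333)
q(K, E) = 5 - E - E*(191 + K) (q(K, E) = 5 - ((K + 191)*E + E) = 5 - ((191 + K)*E + E) = 5 - (E*(191 + K) + E) = 5 - (E + E*(191 + K)) = 5 + (-E - E*(191 + K)) = 5 - E - E*(191 + K))
12438 + q(B, f) = 12438 + (5 - 192*256/3 - 1*256/3*10/3) = 12438 + (5 - 16384 - 2560/9) = 12438 - 149971/9 = -38029/9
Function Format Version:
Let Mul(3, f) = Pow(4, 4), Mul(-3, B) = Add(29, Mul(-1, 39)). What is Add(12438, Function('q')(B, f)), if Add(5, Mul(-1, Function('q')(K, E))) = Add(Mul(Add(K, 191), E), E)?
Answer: Rational(-38029, 9) ≈ -4225.4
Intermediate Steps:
B = Rational(10, 3) (B = Mul(Rational(-1, 3), Add(29, Mul(-1, 39))) = Mul(Rational(-1, 3), Add(29, -39)) = Mul(Rational(-1, 3), -10) = Rational(10, 3) ≈ 3.3333)
f = Rational(256, 3) (f = Mul(Rational(1, 3), Pow(4, 4)) = Mul(Rational(1, 3), 256) = Rational(256, 3) ≈ 85.333)
Function('q')(K, E) = Add(5, Mul(-1, E), Mul(-1, E, Add(191, K))) (Function('q')(K, E) = Add(5, Mul(-1, Add(Mul(Add(K, 191), E), E))) = Add(5, Mul(-1, Add(Mul(Add(191, K), E), E))) = Add(5, Mul(-1, Add(Mul(E, Add(191, K)), E))) = Add(5, Mul(-1, Add(E, Mul(E, Add(191, K))))) = Add(5, Add(Mul(-1, E), Mul(-1, E, Add(191, K)))) = Add(5, Mul(-1, E), Mul(-1, E, Add(191, K))))
Add(12438, Function('q')(B, f)) = Add(12438, Add(5, Mul(-192, Rational(256, 3)), Mul(-1, Rational(256, 3), Rational(10, 3)))) = Add(12438, Add(5, -16384, Rational(-2560, 9))) = Add(12438, Rational(-149971, 9)) = Rational(-38029, 9)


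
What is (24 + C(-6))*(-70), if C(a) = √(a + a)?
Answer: -1680 - 140*I*√3 ≈ -1680.0 - 242.49*I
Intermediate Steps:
C(a) = √2*√a (C(a) = √(2*a) = √2*√a)
(24 + C(-6))*(-70) = (24 + √2*√(-6))*(-70) = (24 + √2*(I*√6))*(-70) = (24 + 2*I*√3)*(-70) = -1680 - 140*I*√3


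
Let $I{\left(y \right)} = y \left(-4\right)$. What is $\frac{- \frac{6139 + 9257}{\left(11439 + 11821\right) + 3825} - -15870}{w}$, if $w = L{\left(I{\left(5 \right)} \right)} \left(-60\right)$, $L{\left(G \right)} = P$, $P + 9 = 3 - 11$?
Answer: $\frac{71637259}{4604450} \approx 15.558$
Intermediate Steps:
$I{\left(y \right)} = - 4 y$
$P = -17$ ($P = -9 + \left(3 - 11\right) = -9 - 8 = -17$)
$L{\left(G \right)} = -17$
$w = 1020$ ($w = \left(-17\right) \left(-60\right) = 1020$)
$\frac{- \frac{6139 + 9257}{\left(11439 + 11821\right) + 3825} - -15870}{w} = \frac{- \frac{6139 + 9257}{\left(11439 + 11821\right) + 3825} - -15870}{1020} = \left(- \frac{15396}{23260 + 3825} + 15870\right) \frac{1}{1020} = \left(- \frac{15396}{27085} + 15870\right) \frac{1}{1020} = \frac{429823554}{27085} \cdot \frac{1}{1020} = \frac{71637259}{4604450}$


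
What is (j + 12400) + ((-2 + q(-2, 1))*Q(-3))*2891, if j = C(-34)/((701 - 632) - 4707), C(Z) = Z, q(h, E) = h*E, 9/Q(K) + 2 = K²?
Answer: -5723275/2319 ≈ -2468.0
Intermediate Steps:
Q(K) = 9/(-2 + K²)
q(h, E) = E*h
j = 17/2319 (j = -34/((701 - 632) - 4707) = -34/(69 - 4707) = -34/(-4638) = -34*(-1/4638) = 17/2319 ≈ 0.0073307)
(j + 12400) + ((-2 + q(-2, 1))*Q(-3))*2891 = (17/2319 + 12400) + ((-2 + 1*(-2))*(9/(-2 + (-3)²)))*2891 = 28755617/2319 + ((-2 - 2)*(9/(-2 + 9)))*2891 = 28755617/2319 - 36/7*2891 = 28755617/2319 - 14868 = -5723275/2319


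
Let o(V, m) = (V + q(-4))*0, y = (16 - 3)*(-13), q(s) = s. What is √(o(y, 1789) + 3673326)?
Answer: √3673326 ≈ 1916.6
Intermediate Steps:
y = -169 (y = 13*(-13) = -169)
o(V, m) = 0 (o(V, m) = (V - 4)*0 = (-4 + V)*0 = 0)
√(o(y, 1789) + 3673326) = √(0 + 3673326) = √3673326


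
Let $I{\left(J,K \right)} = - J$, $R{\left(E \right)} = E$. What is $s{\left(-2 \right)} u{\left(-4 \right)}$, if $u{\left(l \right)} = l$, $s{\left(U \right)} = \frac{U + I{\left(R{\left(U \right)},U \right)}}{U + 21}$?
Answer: $0$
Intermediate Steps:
$s{\left(U \right)} = 0$ ($s{\left(U \right)} = \frac{U - U}{U + 21} = \frac{0}{21 + U} = 0$)
$s{\left(-2 \right)} u{\left(-4 \right)} = 0 \left(-4\right) = 0$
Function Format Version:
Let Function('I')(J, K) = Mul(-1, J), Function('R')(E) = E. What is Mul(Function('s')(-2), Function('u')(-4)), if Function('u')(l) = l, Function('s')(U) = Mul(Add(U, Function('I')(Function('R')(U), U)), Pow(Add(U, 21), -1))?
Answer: 0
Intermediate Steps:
Function('s')(U) = 0 (Function('s')(U) = Mul(Add(U, Mul(-1, U)), Pow(Add(U, 21), -1)) = Mul(0, Pow(Add(21, U), -1)) = 0)
Mul(Function('s')(-2), Function('u')(-4)) = Mul(0, -4) = 0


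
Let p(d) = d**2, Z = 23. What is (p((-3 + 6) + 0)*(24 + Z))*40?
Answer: 16920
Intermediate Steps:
(p((-3 + 6) + 0)*(24 + Z))*40 = (((-3 + 6) + 0)**2*(24 + 23))*40 = ((3 + 0)**2*47)*40 = (3**2*47)*40 = (9*47)*40 = 423*40 = 16920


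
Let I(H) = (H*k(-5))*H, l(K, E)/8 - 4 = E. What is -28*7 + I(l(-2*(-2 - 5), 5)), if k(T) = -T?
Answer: 25724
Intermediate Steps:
l(K, E) = 32 + 8*E
I(H) = 5*H**2 (I(H) = (H*(-1*(-5)))*H = (H*5)*H = (5*H)*H = 5*H**2)
-28*7 + I(l(-2*(-2 - 5), 5)) = -28*7 + 5*(32 + 8*5)**2 = -196 + 5*(32 + 40)**2 = -196 + 5*72**2 = -196 + 5*5184 = -196 + 25920 = 25724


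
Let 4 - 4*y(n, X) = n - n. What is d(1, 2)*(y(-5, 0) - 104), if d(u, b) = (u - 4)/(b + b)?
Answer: 309/4 ≈ 77.250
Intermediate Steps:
y(n, X) = 1 (y(n, X) = 1 - (n - n)/4 = 1 - ¼*0 = 1 + 0 = 1)
d(u, b) = (-4 + u)/(2*b) (d(u, b) = (-4 + u)/((2*b)) = (-4 + u)*(1/(2*b)) = (-4 + u)/(2*b))
d(1, 2)*(y(-5, 0) - 104) = ((½)*(-4 + 1)/2)*(1 - 104) = ((½)*(½)*(-3))*(-103) = -¾*(-103) = 309/4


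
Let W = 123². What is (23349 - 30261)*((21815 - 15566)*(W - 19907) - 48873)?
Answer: 206714384640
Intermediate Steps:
W = 15129
(23349 - 30261)*((21815 - 15566)*(W - 19907) - 48873) = (23349 - 30261)*((21815 - 15566)*(15129 - 19907) - 48873) = -6912*(6249*(-4778) - 48873) = -6912*(-29857722 - 48873) = -6912*(-29906595) = 206714384640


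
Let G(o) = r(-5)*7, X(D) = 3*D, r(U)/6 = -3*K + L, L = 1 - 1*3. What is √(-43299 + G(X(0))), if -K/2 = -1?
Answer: I*√43635 ≈ 208.89*I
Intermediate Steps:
K = 2 (K = -2*(-1) = 2)
L = -2 (L = 1 - 3 = -2)
r(U) = -48 (r(U) = 6*(-3*2 - 2) = 6*(-6 - 2) = 6*(-8) = -48)
G(o) = -336 (G(o) = -48*7 = -336)
√(-43299 + G(X(0))) = √(-43299 - 336) = √(-43635) = I*√43635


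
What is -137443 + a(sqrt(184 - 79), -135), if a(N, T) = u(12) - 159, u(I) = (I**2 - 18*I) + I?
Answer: -137662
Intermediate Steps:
u(I) = I**2 - 17*I
a(N, T) = -219 (a(N, T) = 12*(-17 + 12) - 159 = 12*(-5) - 159 = -60 - 159 = -219)
-137443 + a(sqrt(184 - 79), -135) = -137443 - 219 = -137662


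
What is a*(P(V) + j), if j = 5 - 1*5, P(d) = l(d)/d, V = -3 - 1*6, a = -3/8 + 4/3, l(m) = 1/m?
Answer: 23/1944 ≈ 0.011831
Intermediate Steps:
l(m) = 1/m
a = 23/24 (a = -3*1/8 + 4*(1/3) = -3/8 + 4/3 = 23/24 ≈ 0.95833)
V = -9 (V = -3 - 6 = -9)
P(d) = d**(-2) (P(d) = 1/(d*d) = d**(-2))
j = 0 (j = 5 - 5 = 0)
a*(P(V) + j) = 23*((-9)**(-2) + 0)/24 = 23*(1/81 + 0)/24 = (23/24)*(1/81) = 23/1944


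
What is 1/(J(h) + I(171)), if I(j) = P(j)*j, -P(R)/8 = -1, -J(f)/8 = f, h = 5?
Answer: 1/1328 ≈ 0.00075301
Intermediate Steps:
J(f) = -8*f
P(R) = 8 (P(R) = -8*(-1) = 8)
I(j) = 8*j
1/(J(h) + I(171)) = 1/(-8*5 + 8*171) = 1/(-40 + 1368) = 1/1328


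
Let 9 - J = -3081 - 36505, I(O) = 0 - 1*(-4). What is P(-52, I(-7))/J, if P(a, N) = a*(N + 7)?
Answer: -572/39595 ≈ -0.014446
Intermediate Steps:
I(O) = 4 (I(O) = 0 + 4 = 4)
P(a, N) = a*(7 + N)
J = 39595 (J = 9 - (-3081 - 36505) = 9 - 1*(-39586) = 9 + 39586 = 39595)
P(-52, I(-7))/J = -52*(7 + 4)/39595 = -52*11*(1/39595) = -572*1/39595 = -572/39595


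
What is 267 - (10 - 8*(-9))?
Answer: 185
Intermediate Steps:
267 - (10 - 8*(-9)) = 267 - (10 + 72) = 267 - 1*82 = 267 - 82 = 185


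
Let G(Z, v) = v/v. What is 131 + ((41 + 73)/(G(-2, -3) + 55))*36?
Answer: 1430/7 ≈ 204.29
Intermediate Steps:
G(Z, v) = 1
131 + ((41 + 73)/(G(-2, -3) + 55))*36 = 131 + ((41 + 73)/(1 + 55))*36 = 131 + (114/56)*36 = 131 + (114*(1/56))*36 = 131 + (57/28)*36 = 131 + 513/7 = 1430/7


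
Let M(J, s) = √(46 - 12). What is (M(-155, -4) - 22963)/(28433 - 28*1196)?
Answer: 22963/5055 - √34/5055 ≈ 4.5415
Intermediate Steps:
M(J, s) = √34
(M(-155, -4) - 22963)/(28433 - 28*1196) = (√34 - 22963)/(28433 - 28*1196) = (-22963 + √34)/(28433 - 33488) = (-22963 + √34)/(-5055) = (-22963 + √34)*(-1/5055) = 22963/5055 - √34/5055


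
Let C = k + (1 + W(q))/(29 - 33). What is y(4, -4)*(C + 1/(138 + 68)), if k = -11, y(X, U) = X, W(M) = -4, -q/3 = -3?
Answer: -4221/103 ≈ -40.981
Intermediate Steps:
q = 9 (q = -3*(-3) = 9)
C = -41/4 (C = -11 + (1 - 4)/(29 - 33) = -11 - 3/(-4) = -11 - 3*(-¼) = -11 + ¾ = -41/4 ≈ -10.250)
y(4, -4)*(C + 1/(138 + 68)) = 4*(-41/4 + 1/(138 + 68)) = 4*(-41/4 + 1/206) = 4*(-4221/412) = -4221/103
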